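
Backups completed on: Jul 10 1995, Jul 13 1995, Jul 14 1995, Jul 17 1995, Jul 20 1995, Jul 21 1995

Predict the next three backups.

Jul 24 1995, Jul 27 1995, Jul 28 1995

Gaps: 3, 1, 3, 3, 1 days — not constant, but cyclic with period 3.
The events fall on every Monday, Thursday and Friday.
Next Monday: Jul 24 1995.
The following Thursday is Jul 27 1995.
The following Friday is Jul 28 1995.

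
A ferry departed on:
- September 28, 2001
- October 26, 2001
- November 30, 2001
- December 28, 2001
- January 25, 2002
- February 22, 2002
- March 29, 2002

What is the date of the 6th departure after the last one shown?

All Fridays; the gaps (28, 35, 28, 28, 28, 35) vary with month length.
This is the last Friday of each month.
April 2002 ends with Friday April 26, 2002.
Last Friday of May 2002: May 31, 2002.
June 2002 ends with Friday June 28, 2002.
Last Friday of July 2002: July 26, 2002.
August 2002 ends with Friday August 30, 2002.
Last Friday of September 2002: September 27, 2002.

September 27, 2002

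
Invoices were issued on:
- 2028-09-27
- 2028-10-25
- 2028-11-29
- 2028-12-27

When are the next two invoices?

Every date is a Wednesday; gaps 28, 35, 28 days.
Each is the last Wednesday of its month (at least one falls on the 29th or later, ruling out '4th Wednesday').
Last Wednesday of January 2029: 2029-01-31.
Last Wednesday of February 2029: 2029-02-28.

2029-01-31, 2029-02-28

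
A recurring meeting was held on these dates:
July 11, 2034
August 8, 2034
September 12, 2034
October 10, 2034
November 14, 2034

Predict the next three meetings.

These are Tuesdays at 28- or 35-day spacing (28, 35, 28, 35).
The pattern: 2nd Tuesday of the month.
2nd Tuesday of December 2034: December 12, 2034.
2nd Tuesday of January 2035: January 9, 2035.
2nd Tuesday of February 2035: February 13, 2035.

December 12, 2034; January 9, 2035; February 13, 2035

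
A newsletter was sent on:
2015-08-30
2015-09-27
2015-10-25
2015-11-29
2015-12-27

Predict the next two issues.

These are Sundays with 28, 28, 35, 28-day gaps.
Each is the final Sunday of its month — 2015-08-30 is past the 28th, so '4th Sunday' doesn't fit.
Last Sunday of January 2016: 2016-01-31.
February 2016 ends with Sunday 2016-02-28.

2016-01-31, 2016-02-28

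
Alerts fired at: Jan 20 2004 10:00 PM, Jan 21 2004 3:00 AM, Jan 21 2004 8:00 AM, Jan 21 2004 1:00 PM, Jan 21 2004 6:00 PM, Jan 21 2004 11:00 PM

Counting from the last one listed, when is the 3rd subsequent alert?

Spacing: 5, 5, 5, 5, 5 h — constant 5 h.
Jan 21 2004 11:00 PM + 5 h = Jan 22 2004 4:00 AM.
Jan 22 2004 4:00 AM + 5 h = Jan 22 2004 9:00 AM.
Jan 22 2004 9:00 AM + 5 h = Jan 22 2004 2:00 PM.

Jan 22 2004 2:00 PM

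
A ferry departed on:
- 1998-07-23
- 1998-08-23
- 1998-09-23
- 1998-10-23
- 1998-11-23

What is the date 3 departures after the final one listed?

1999-02-23

The day-of-month is always 23 (31, 31, 30, 31 days between events).
So this recurs on the 23rd of each month.
December 1998: 1998-12-23.
Next: January 1999 → 1999-01-23.
Next: February 1999 → 1999-02-23.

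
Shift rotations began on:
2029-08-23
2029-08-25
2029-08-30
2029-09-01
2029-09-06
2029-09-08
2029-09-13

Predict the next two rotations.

Gaps: 2, 5, 2, 5, 2, 5 days — not constant, but cyclic with period 2.
The events fall on every Thursday and Saturday.
Next Saturday: 2029-09-15.
Next Thursday: 2029-09-20.

2029-09-15, 2029-09-20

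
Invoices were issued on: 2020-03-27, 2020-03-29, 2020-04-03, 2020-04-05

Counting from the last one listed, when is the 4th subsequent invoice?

2020-04-19

The gap pattern 2, 5, 2 repeats every 2 events.
These are the Fridays and Sundays of each week.
The following Friday is 2020-04-10.
Next Sunday: 2020-04-12.
Next Friday: 2020-04-17.
The following Sunday is 2020-04-19.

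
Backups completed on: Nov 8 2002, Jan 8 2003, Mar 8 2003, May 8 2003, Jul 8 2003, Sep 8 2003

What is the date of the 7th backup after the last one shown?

Nov 8 2004

Gaps: 61, 59, 61, 61, 62 days — not constant. Every event is on the 8th of the month.
Pattern: the 8th of every 2 months.
November 2003: Nov 8 2003.
January 2004: Jan 8 2004.
March 2004: Mar 8 2004.
May 2004: May 8 2004.
July 2004: Jul 8 2004.
Next: September 2004 → Sep 8 2004.
November 2004: Nov 8 2004.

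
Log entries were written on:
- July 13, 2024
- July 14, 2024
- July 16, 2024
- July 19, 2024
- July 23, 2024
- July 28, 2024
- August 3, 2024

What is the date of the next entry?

Gaps: 1, 2, 3, 4, 5, 6 days — each gap is 1 larger than the previous one.
Next gap: 7 days. August 3, 2024 + 7 days = August 10, 2024.

August 10, 2024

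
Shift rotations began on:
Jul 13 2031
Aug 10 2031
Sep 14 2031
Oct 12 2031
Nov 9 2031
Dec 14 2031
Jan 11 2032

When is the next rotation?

Feb 8 2032

These are Sundays at 28- or 35-day spacing (28, 35, 28, 28, 35, 28).
The pattern: 2nd Sunday of the month.
2nd Sunday of February 2032: Feb 8 2032.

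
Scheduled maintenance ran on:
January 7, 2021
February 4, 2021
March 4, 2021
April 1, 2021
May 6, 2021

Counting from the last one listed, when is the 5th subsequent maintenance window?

All dates are Thursdays, 28, 28, 28, 35 days apart.
Specifically, the 1st Thursday of each month.
June 2021 — 1st Thursday is June 3, 2021.
July 2021 — 1st Thursday is July 1, 2021.
August 2021 — 1st Thursday is August 5, 2021.
1st Thursday of September 2021: September 2, 2021.
1st Thursday of October 2021: October 7, 2021.

October 7, 2021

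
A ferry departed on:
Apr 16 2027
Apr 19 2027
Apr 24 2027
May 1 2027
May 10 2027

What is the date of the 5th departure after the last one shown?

Jul 24 2027

Gaps: 3, 5, 7, 9 days — each gap is 2 larger than the previous one.
Next gap: 11 days. May 10 2027 + 11 days = May 21 2027.
Next gap: 13 days. May 21 2027 + 13 days = Jun 3 2027.
Next gap: 15 days. Jun 3 2027 + 15 days = Jun 18 2027.
Next gap: 17 days. Jun 18 2027 + 17 days = Jul 5 2027.
Next gap: 19 days. Jul 5 2027 + 19 days = Jul 24 2027.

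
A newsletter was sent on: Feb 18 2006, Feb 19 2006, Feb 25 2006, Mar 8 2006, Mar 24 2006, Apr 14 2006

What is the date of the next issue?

May 10 2006

Intervals are 1, 6, 11, 16, 21 days — an arithmetic progression with common difference 5.
Next gap: 26 days. Apr 14 2006 + 26 days = May 10 2006.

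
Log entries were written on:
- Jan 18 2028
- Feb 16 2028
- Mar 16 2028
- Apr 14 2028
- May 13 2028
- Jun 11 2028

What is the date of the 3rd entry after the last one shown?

Every event comes 29 days after the last (29, 29, 29, 29, 29).
Jun 11 2028 + 29 days = Jul 10 2028.
Jul 10 2028 + 29 days = Aug 8 2028.
Aug 8 2028 + 29 days = Sep 6 2028.

Sep 6 2028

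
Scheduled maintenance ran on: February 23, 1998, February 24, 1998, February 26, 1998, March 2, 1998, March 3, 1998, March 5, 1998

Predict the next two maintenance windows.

The gap pattern 1, 2, 4, 1, 2 repeats every 3 events.
These are the Mondays, Tuesdays and Thursdays of each week.
The following Monday is March 9, 1998.
The following Tuesday is March 10, 1998.

March 9, 1998; March 10, 1998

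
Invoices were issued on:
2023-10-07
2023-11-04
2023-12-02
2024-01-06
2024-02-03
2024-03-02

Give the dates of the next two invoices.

All dates are Saturdays, 28, 28, 35, 28, 28 days apart.
Specifically, the 1st Saturday of each month.
1st Saturday of April 2024: 2024-04-06.
May 2024 — 1st Saturday is 2024-05-04.

2024-04-06, 2024-05-04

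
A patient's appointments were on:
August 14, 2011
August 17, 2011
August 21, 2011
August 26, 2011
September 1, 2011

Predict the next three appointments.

September 8, 2011; September 16, 2011; September 25, 2011

Gaps: 3, 4, 5, 6 days — each gap is 1 larger than the previous one.
Next gap: 7 days. September 1, 2011 + 7 days = September 8, 2011.
Next gap: 8 days. September 8, 2011 + 8 days = September 16, 2011.
Next gap: 9 days. September 16, 2011 + 9 days = September 25, 2011.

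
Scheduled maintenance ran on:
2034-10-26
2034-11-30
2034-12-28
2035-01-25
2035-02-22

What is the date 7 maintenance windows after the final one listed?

Every date is a Thursday; gaps 35, 28, 28, 28 days.
Each is the last Thursday of its month (at least one falls on the 29th or later, ruling out '4th Thursday').
March 2035 ends with Thursday 2035-03-29.
April 2035 ends with Thursday 2035-04-26.
May 2035 ends with Thursday 2035-05-31.
June 2035 ends with Thursday 2035-06-28.
July 2035 ends with Thursday 2035-07-26.
August 2035 ends with Thursday 2035-08-30.
Last Thursday of September 2035: 2035-09-27.

2035-09-27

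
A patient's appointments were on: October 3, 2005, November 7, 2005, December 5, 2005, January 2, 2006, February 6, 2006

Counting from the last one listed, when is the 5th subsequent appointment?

July 3, 2006

These are Mondays at 28- or 35-day spacing (35, 28, 28, 35).
The pattern: 1st Monday of the month.
March 2006 — 1st Monday is March 6, 2006.
April 2006 — 1st Monday is April 3, 2006.
May 2006 — 1st Monday is May 1, 2006.
1st Monday of June 2006: June 5, 2006.
July 2006 — 1st Monday is July 3, 2006.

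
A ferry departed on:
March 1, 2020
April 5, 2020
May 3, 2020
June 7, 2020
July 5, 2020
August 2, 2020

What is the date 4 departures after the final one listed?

These are Sundays at 28- or 35-day spacing (35, 28, 35, 28, 28).
The pattern: 1st Sunday of the month.
September 2020 — 1st Sunday is September 6, 2020.
1st Sunday of October 2020: October 4, 2020.
November 2020 — 1st Sunday is November 1, 2020.
December 2020 — 1st Sunday is December 6, 2020.

December 6, 2020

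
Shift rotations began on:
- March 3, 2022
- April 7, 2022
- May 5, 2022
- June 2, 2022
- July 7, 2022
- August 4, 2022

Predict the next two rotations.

Gaps: 35, 28, 28, 35, 28 days — a mix of 28 and 35. Every date is a Thursday.
Each is the 1st Thursday of its month.
1st Thursday of September 2022: September 1, 2022.
October 2022 — 1st Thursday is October 6, 2022.

September 1, 2022; October 6, 2022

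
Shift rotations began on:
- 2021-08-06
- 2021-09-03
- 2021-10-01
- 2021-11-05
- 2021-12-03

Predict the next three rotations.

2022-01-07, 2022-02-04, 2022-03-04

These are Fridays at 28- or 35-day spacing (28, 28, 35, 28).
The pattern: 1st Friday of the month.
1st Friday of January 2022: 2022-01-07.
1st Friday of February 2022: 2022-02-04.
March 2022 — 1st Friday is 2022-03-04.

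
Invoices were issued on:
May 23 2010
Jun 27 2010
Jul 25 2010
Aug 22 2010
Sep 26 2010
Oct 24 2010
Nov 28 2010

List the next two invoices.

These are Sundays at 28- or 35-day spacing (35, 28, 28, 35, 28, 35).
The pattern: 4th Sunday of the month.
4th Sunday of December 2010: Dec 26 2010.
4th Sunday of January 2011: Jan 23 2011.

Dec 26 2010, Jan 23 2011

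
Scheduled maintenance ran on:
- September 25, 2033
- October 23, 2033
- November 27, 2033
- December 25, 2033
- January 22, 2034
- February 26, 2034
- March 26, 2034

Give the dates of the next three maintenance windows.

These are Sundays at 28- or 35-day spacing (28, 35, 28, 28, 35, 28).
The pattern: 4th Sunday of the month.
4th Sunday of April 2034: April 23, 2034.
4th Sunday of May 2034: May 28, 2034.
4th Sunday of June 2034: June 25, 2034.

April 23, 2034; May 28, 2034; June 25, 2034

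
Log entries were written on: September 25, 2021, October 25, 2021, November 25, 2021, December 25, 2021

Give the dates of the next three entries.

January 25, 2022; February 25, 2022; March 25, 2022

Gaps: 30, 31, 30 days — not constant. Every event is on the 25th of the month.
Pattern: the 25th of each month.
Next: January 2022 → January 25, 2022.
February 2022: February 25, 2022.
March 2022: March 25, 2022.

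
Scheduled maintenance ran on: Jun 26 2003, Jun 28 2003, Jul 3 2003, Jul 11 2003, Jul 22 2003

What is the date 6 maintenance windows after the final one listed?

Gaps: 2, 5, 8, 11 days — each gap is 3 larger than the previous one.
Next gap: 14 days. Jul 22 2003 + 14 days = Aug 5 2003.
Next gap: 17 days. Aug 5 2003 + 17 days = Aug 22 2003.
Next gap: 20 days. Aug 22 2003 + 20 days = Sep 11 2003.
Next gap: 23 days. Sep 11 2003 + 23 days = Oct 4 2003.
Next gap: 26 days. Oct 4 2003 + 26 days = Oct 30 2003.
Next gap: 29 days. Oct 30 2003 + 29 days = Nov 28 2003.

Nov 28 2003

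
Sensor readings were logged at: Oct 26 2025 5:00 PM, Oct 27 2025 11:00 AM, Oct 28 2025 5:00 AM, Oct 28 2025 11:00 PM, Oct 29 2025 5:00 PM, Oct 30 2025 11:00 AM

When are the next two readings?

Oct 31 2025 5:00 AM, Oct 31 2025 11:00 PM

Spacing: 18, 18, 18, 18, 18 h — constant 18 h.
Oct 30 2025 11:00 AM + 18 h = Oct 31 2025 5:00 AM.
Oct 31 2025 5:00 AM + 18 h = Oct 31 2025 11:00 PM.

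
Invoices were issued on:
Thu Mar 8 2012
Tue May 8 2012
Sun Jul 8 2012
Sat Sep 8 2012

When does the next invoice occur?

Thu Nov 8 2012

The day-of-month is always 8 (61, 61, 62 days between events).
So this recurs on the 8th of every 2 months.
November 2012: Thu Nov 8 2012.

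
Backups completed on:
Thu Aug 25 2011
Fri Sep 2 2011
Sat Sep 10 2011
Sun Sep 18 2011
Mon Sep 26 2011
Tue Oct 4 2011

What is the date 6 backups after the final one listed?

Mon Nov 21 2011

Every event comes 8 days after the last (8, 8, 8, 8, 8).
Tue Oct 4 2011 + 8 days = Wed Oct 12 2011.
Wed Oct 12 2011 + 8 days = Thu Oct 20 2011.
Thu Oct 20 2011 + 8 days = Fri Oct 28 2011.
Fri Oct 28 2011 + 8 days = Sat Nov 5 2011.
Sat Nov 5 2011 + 8 days = Sun Nov 13 2011.
Sun Nov 13 2011 + 8 days = Mon Nov 21 2011.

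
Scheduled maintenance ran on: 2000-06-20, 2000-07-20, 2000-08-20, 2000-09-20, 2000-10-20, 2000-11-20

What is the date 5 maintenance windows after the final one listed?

2001-04-20

Each date is the 20th; the gaps (30, 31, 31, 30, 31) track the month lengths.
The rule is the 20th of each month.
December 2000: 2000-12-20.
Next: January 2001 → 2001-01-20.
Next: February 2001 → 2001-02-20.
Next: March 2001 → 2001-03-20.
April 2001: 2001-04-20.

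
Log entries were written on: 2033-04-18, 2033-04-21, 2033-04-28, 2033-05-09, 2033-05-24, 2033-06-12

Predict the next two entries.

2033-07-05, 2033-08-01

The spacing grows by 4 each time: 3, 7, 11, 15, 19 days.
Next gap: 23 days. 2033-06-12 + 23 days = 2033-07-05.
Next gap: 27 days. 2033-07-05 + 27 days = 2033-08-01.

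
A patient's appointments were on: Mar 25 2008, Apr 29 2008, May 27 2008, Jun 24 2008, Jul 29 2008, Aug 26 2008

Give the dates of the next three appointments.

Sep 30 2008, Oct 28 2008, Nov 25 2008

Every date is a Tuesday; gaps 35, 28, 28, 35, 28 days.
Each is the last Tuesday of its month (at least one falls on the 29th or later, ruling out '4th Tuesday').
September 2008 ends with Tuesday Sep 30 2008.
Last Tuesday of October 2008: Oct 28 2008.
Last Tuesday of November 2008: Nov 25 2008.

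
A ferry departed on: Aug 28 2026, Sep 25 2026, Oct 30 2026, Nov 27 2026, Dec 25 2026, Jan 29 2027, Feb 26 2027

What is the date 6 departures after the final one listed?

Aug 27 2027

All Fridays; the gaps (28, 35, 28, 28, 35, 28) vary with month length.
This is the last Friday of each month.
March 2027 ends with Friday Mar 26 2027.
Last Friday of April 2027: Apr 30 2027.
Last Friday of May 2027: May 28 2027.
Last Friday of June 2027: Jun 25 2027.
July 2027 ends with Friday Jul 30 2027.
Last Friday of August 2027: Aug 27 2027.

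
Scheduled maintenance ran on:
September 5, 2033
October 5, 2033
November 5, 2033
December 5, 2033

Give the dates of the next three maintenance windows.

January 5, 2034; February 5, 2034; March 5, 2034

The day-of-month is always 5 (30, 31, 30 days between events).
So this recurs on the 5th of each month.
January 2034: January 5, 2034.
February 2034: February 5, 2034.
March 2034: March 5, 2034.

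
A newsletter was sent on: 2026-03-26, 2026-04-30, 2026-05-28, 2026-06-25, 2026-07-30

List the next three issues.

Every date is a Thursday; gaps 35, 28, 28, 35 days.
Each is the last Thursday of its month (at least one falls on the 29th or later, ruling out '4th Thursday').
Last Thursday of August 2026: 2026-08-27.
September 2026 ends with Thursday 2026-09-24.
October 2026 ends with Thursday 2026-10-29.

2026-08-27, 2026-09-24, 2026-10-29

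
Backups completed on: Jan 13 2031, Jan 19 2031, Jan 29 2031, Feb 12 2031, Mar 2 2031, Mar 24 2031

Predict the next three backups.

Gaps: 6, 10, 14, 18, 22 days — each gap is 4 larger than the previous one.
Next gap: 26 days. Mar 24 2031 + 26 days = Apr 19 2031.
Next gap: 30 days. Apr 19 2031 + 30 days = May 19 2031.
Next gap: 34 days. May 19 2031 + 34 days = Jun 22 2031.

Apr 19 2031, May 19 2031, Jun 22 2031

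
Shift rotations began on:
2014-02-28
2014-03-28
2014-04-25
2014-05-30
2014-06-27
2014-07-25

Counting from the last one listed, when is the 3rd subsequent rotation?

All Fridays; the gaps (28, 28, 35, 28, 28) vary with month length.
This is the last Friday of each month.
August 2014 ends with Friday 2014-08-29.
September 2014 ends with Friday 2014-09-26.
October 2014 ends with Friday 2014-10-31.

2014-10-31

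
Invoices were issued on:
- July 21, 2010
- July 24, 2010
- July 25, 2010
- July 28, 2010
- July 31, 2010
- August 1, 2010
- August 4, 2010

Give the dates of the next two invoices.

The gap pattern 3, 1, 3, 3, 1, 3 repeats every 3 events.
These are the Wednesdays, Saturdays and Sundays of each week.
Next Saturday: August 7, 2010.
The following Sunday is August 8, 2010.

August 7, 2010; August 8, 2010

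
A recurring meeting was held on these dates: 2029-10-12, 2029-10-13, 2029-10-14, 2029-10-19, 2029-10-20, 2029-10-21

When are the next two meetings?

2029-10-26, 2029-10-27

Gaps: 1, 1, 5, 1, 1 days — not constant, but cyclic with period 3.
The events fall on every Friday, Saturday and Sunday.
The following Friday is 2029-10-26.
The following Saturday is 2029-10-27.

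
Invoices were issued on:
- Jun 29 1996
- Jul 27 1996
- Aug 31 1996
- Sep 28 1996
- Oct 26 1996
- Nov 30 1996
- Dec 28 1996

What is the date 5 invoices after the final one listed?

Every date is a Saturday; gaps 28, 35, 28, 28, 35, 28 days.
Each is the last Saturday of its month (at least one falls on the 29th or later, ruling out '4th Saturday').
January 1997 ends with Saturday Jan 25 1997.
Last Saturday of February 1997: Feb 22 1997.
Last Saturday of March 1997: Mar 29 1997.
April 1997 ends with Saturday Apr 26 1997.
May 1997 ends with Saturday May 31 1997.

May 31 1997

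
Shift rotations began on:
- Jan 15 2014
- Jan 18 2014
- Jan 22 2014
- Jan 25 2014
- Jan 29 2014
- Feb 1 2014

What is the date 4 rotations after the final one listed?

Feb 15 2014

The gap pattern 3, 4, 3, 4, 3 repeats every 2 events.
These are the Wednesdays and Saturdays of each week.
The following Wednesday is Feb 5 2014.
The following Saturday is Feb 8 2014.
Next Wednesday: Feb 12 2014.
Next Saturday: Feb 15 2014.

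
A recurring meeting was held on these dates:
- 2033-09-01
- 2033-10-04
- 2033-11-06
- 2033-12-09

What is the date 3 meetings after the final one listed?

2034-03-18

Every event comes 33 days after the last (33, 33, 33).
2033-12-09 + 33 days = 2034-01-11.
2034-01-11 + 33 days = 2034-02-13.
2034-02-13 + 33 days = 2034-03-18.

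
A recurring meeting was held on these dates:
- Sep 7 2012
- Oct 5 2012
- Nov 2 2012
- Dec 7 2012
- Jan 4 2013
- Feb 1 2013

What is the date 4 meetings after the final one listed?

Jun 7 2013

Gaps: 28, 28, 35, 28, 28 days — a mix of 28 and 35. Every date is a Friday.
Each is the 1st Friday of its month.
1st Friday of March 2013: Mar 1 2013.
April 2013 — 1st Friday is Apr 5 2013.
May 2013 — 1st Friday is May 3 2013.
1st Friday of June 2013: Jun 7 2013.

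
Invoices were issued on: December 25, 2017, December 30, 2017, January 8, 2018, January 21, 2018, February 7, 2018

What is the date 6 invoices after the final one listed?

August 12, 2018

The spacing grows by 4 each time: 5, 9, 13, 17 days.
Next gap: 21 days. February 7, 2018 + 21 days = February 28, 2018.
Next gap: 25 days. February 28, 2018 + 25 days = March 25, 2018.
Next gap: 29 days. March 25, 2018 + 29 days = April 23, 2018.
Next gap: 33 days. April 23, 2018 + 33 days = May 26, 2018.
Next gap: 37 days. May 26, 2018 + 37 days = July 2, 2018.
Next gap: 41 days. July 2, 2018 + 41 days = August 12, 2018.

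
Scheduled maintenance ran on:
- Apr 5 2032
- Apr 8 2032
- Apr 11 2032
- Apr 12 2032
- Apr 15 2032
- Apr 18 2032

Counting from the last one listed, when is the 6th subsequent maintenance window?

May 2 2032

Every event lands on a Monday or Thursday or Sunday (gaps cycle 3, 3, 1, 3, 3).
So the schedule is: every Monday, Thursday and Sunday.
The following Monday is Apr 19 2032.
Next Thursday: Apr 22 2032.
The following Sunday is Apr 25 2032.
Next Monday: Apr 26 2032.
The following Thursday is Apr 29 2032.
The following Sunday is May 2 2032.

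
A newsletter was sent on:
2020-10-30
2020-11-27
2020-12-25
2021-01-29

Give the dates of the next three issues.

All Fridays; the gaps (28, 28, 35) vary with month length.
This is the last Friday of each month.
Last Friday of February 2021: 2021-02-26.
Last Friday of March 2021: 2021-03-26.
Last Friday of April 2021: 2021-04-30.

2021-02-26, 2021-03-26, 2021-04-30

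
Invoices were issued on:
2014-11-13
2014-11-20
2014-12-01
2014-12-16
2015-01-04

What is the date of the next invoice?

The spacing grows by 4 each time: 7, 11, 15, 19 days.
Next gap: 23 days. 2015-01-04 + 23 days = 2015-01-27.

2015-01-27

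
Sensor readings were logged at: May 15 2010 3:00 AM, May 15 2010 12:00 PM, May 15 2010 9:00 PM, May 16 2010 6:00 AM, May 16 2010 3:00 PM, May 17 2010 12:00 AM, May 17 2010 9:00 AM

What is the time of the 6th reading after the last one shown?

Spacing: 9, 9, 9, 9, 9, 9 h — constant 9 h.
May 17 2010 9:00 AM + 9 h = May 17 2010 6:00 PM.
May 17 2010 6:00 PM + 9 h = May 18 2010 3:00 AM.
May 18 2010 3:00 AM + 9 h = May 18 2010 12:00 PM.
May 18 2010 12:00 PM + 9 h = May 18 2010 9:00 PM.
May 18 2010 9:00 PM + 9 h = May 19 2010 6:00 AM.
May 19 2010 6:00 AM + 9 h = May 19 2010 3:00 PM.

May 19 2010 3:00 PM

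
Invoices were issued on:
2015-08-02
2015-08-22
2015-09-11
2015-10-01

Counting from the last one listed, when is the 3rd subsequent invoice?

The spacing is 20, 20, 20 days — always 20 days.
2015-10-01 + 20 days = 2015-10-21.
2015-10-21 + 20 days = 2015-11-10.
2015-11-10 + 20 days = 2015-11-30.

2015-11-30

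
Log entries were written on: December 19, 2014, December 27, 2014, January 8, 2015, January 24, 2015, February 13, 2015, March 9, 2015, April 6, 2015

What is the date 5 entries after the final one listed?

The spacing grows by 4 each time: 8, 12, 16, 20, 24, 28 days.
Next gap: 32 days. April 6, 2015 + 32 days = May 8, 2015.
Next gap: 36 days. May 8, 2015 + 36 days = June 13, 2015.
Next gap: 40 days. June 13, 2015 + 40 days = July 23, 2015.
Next gap: 44 days. July 23, 2015 + 44 days = September 5, 2015.
Next gap: 48 days. September 5, 2015 + 48 days = October 23, 2015.

October 23, 2015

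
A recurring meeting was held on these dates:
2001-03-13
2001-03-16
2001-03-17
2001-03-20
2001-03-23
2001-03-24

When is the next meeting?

2001-03-27

The gap pattern 3, 1, 3, 3, 1 repeats every 3 events.
These are the Tuesdays, Fridays and Saturdays of each week.
Next Tuesday: 2001-03-27.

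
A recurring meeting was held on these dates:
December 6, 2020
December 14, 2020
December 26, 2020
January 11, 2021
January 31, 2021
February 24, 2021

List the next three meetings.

March 24, 2021; April 25, 2021; May 31, 2021

Intervals are 8, 12, 16, 20, 24 days — an arithmetic progression with common difference 4.
Next gap: 28 days. February 24, 2021 + 28 days = March 24, 2021.
Next gap: 32 days. March 24, 2021 + 32 days = April 25, 2021.
Next gap: 36 days. April 25, 2021 + 36 days = May 31, 2021.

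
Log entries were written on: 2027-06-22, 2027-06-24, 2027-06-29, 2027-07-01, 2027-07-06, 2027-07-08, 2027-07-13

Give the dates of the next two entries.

2027-07-15, 2027-07-20

Gaps: 2, 5, 2, 5, 2, 5 days — not constant, but cyclic with period 2.
The events fall on every Tuesday and Thursday.
The following Thursday is 2027-07-15.
Next Tuesday: 2027-07-20.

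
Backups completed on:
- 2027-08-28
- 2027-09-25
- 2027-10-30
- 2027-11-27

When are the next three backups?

These are Saturdays with 28, 35, 28-day gaps.
Each is the final Saturday of its month — 2027-10-30 is past the 28th, so '4th Saturday' doesn't fit.
Last Saturday of December 2027: 2027-12-25.
Last Saturday of January 2028: 2028-01-29.
Last Saturday of February 2028: 2028-02-26.

2027-12-25, 2028-01-29, 2028-02-26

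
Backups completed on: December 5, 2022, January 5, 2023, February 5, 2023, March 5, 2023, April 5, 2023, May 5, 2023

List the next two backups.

Gaps: 31, 31, 28, 31, 30 days — not constant. Every event is on the 5th of the month.
Pattern: the 5th of each month.
Next: June 2023 → June 5, 2023.
Next: July 2023 → July 5, 2023.

June 5, 2023; July 5, 2023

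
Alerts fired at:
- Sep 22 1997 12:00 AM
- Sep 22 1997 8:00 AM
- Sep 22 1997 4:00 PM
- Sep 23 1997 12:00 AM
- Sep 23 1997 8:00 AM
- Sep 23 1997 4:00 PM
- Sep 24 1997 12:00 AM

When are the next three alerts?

The interval is a steady 8 hours (8, 8, 8, 8, 8, 8).
Sep 24 1997 12:00 AM + 8 h = Sep 24 1997 8:00 AM.
Sep 24 1997 8:00 AM + 8 h = Sep 24 1997 4:00 PM.
Sep 24 1997 4:00 PM + 8 h = Sep 25 1997 12:00 AM.

Sep 24 1997 8:00 AM, Sep 24 1997 4:00 PM, Sep 25 1997 12:00 AM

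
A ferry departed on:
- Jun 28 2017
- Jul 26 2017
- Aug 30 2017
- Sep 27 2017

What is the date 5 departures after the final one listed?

All Wednesdays; the gaps (28, 35, 28) vary with month length.
This is the last Wednesday of each month.
Last Wednesday of October 2017: Oct 25 2017.
Last Wednesday of November 2017: Nov 29 2017.
Last Wednesday of December 2017: Dec 27 2017.
Last Wednesday of January 2018: Jan 31 2018.
Last Wednesday of February 2018: Feb 28 2018.

Feb 28 2018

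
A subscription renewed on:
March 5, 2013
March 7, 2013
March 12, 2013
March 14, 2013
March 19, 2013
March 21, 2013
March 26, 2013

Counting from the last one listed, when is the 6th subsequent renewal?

Gaps: 2, 5, 2, 5, 2, 5 days — not constant, but cyclic with period 2.
The events fall on every Tuesday and Thursday.
The following Thursday is March 28, 2013.
The following Tuesday is April 2, 2013.
Next Thursday: April 4, 2013.
The following Tuesday is April 9, 2013.
Next Thursday: April 11, 2013.
The following Tuesday is April 16, 2013.

April 16, 2013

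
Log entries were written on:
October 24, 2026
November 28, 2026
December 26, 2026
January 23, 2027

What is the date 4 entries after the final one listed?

Gaps: 35, 28, 28 days — a mix of 28 and 35. Every date is a Saturday.
Each is the 4th Saturday of its month.
4th Saturday of February 2027: February 27, 2027.
March 2027 — 4th Saturday is March 27, 2027.
4th Saturday of April 2027: April 24, 2027.
4th Saturday of May 2027: May 22, 2027.

May 22, 2027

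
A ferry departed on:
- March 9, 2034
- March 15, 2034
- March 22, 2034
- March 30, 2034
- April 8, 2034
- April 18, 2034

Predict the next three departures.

The spacing grows by 1 each time: 6, 7, 8, 9, 10 days.
Next gap: 11 days. April 18, 2034 + 11 days = April 29, 2034.
Next gap: 12 days. April 29, 2034 + 12 days = May 11, 2034.
Next gap: 13 days. May 11, 2034 + 13 days = May 24, 2034.

April 29, 2034; May 11, 2034; May 24, 2034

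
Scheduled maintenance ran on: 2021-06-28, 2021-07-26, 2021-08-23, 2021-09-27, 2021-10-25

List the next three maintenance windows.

All dates are Mondays, 28, 28, 35, 28 days apart.
Specifically, the 4th Monday of each month.
November 2021 — 4th Monday is 2021-11-22.
4th Monday of December 2021: 2021-12-27.
4th Monday of January 2022: 2022-01-24.

2021-11-22, 2021-12-27, 2022-01-24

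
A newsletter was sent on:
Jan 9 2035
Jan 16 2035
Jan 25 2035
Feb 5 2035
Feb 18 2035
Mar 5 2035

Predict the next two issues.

Intervals are 7, 9, 11, 13, 15 days — an arithmetic progression with common difference 2.
Next gap: 17 days. Mar 5 2035 + 17 days = Mar 22 2035.
Next gap: 19 days. Mar 22 2035 + 19 days = Apr 10 2035.

Mar 22 2035, Apr 10 2035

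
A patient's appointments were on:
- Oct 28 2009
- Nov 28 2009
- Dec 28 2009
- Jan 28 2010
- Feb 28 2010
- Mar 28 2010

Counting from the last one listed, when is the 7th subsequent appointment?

Oct 28 2010

Each date is the 28th; the gaps (31, 30, 31, 31, 28) track the month lengths.
The rule is the 28th of each month.
Next: April 2010 → Apr 28 2010.
Next: May 2010 → May 28 2010.
June 2010: Jun 28 2010.
Next: July 2010 → Jul 28 2010.
Next: August 2010 → Aug 28 2010.
September 2010: Sep 28 2010.
Next: October 2010 → Oct 28 2010.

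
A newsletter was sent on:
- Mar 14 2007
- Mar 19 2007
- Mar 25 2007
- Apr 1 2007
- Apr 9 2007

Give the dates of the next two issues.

Gaps: 5, 6, 7, 8 days — each gap is 1 larger than the previous one.
Next gap: 9 days. Apr 9 2007 + 9 days = Apr 18 2007.
Next gap: 10 days. Apr 18 2007 + 10 days = Apr 28 2007.

Apr 18 2007, Apr 28 2007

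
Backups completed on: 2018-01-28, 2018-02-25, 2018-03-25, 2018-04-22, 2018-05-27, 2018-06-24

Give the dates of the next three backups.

2018-07-22, 2018-08-26, 2018-09-23

These are Sundays at 28- or 35-day spacing (28, 28, 28, 35, 28).
The pattern: 4th Sunday of the month.
July 2018 — 4th Sunday is 2018-07-22.
August 2018 — 4th Sunday is 2018-08-26.
September 2018 — 4th Sunday is 2018-09-23.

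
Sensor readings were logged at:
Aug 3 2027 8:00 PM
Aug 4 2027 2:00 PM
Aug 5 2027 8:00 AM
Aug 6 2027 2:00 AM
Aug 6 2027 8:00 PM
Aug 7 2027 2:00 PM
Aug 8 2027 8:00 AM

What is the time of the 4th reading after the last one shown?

The interval is a steady 18 hours (18, 18, 18, 18, 18, 18).
Aug 8 2027 8:00 AM + 18 h = Aug 9 2027 2:00 AM.
Aug 9 2027 2:00 AM + 18 h = Aug 9 2027 8:00 PM.
Aug 9 2027 8:00 PM + 18 h = Aug 10 2027 2:00 PM.
Aug 10 2027 2:00 PM + 18 h = Aug 11 2027 8:00 AM.

Aug 11 2027 8:00 AM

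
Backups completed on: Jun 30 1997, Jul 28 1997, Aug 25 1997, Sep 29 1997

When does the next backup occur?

Every date is a Monday; gaps 28, 28, 35 days.
Each is the last Monday of its month (at least one falls on the 29th or later, ruling out '4th Monday').
Last Monday of October 1997: Oct 27 1997.

Oct 27 1997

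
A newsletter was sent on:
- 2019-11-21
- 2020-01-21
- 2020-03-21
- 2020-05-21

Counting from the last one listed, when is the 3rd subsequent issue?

2020-11-21

Gaps: 61, 60, 61 days — not constant. Every event is on the 21st of the month.
Pattern: the 21st of every 2 months.
Next: July 2020 → 2020-07-21.
Next: September 2020 → 2020-09-21.
November 2020: 2020-11-21.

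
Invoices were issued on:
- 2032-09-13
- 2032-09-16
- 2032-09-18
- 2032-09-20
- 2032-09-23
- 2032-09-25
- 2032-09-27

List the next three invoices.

2032-09-30, 2032-10-02, 2032-10-04

Every event lands on a Monday or Thursday or Saturday (gaps cycle 3, 2, 2, 3, 2, 2).
So the schedule is: every Monday, Thursday and Saturday.
Next Thursday: 2032-09-30.
Next Saturday: 2032-10-02.
The following Monday is 2032-10-04.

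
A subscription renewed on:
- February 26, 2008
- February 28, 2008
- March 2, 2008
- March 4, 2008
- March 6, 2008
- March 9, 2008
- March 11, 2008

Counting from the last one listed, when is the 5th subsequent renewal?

March 23, 2008

Gaps: 2, 3, 2, 2, 3, 2 days — not constant, but cyclic with period 3.
The events fall on every Tuesday, Thursday and Sunday.
The following Thursday is March 13, 2008.
The following Sunday is March 16, 2008.
The following Tuesday is March 18, 2008.
Next Thursday: March 20, 2008.
Next Sunday: March 23, 2008.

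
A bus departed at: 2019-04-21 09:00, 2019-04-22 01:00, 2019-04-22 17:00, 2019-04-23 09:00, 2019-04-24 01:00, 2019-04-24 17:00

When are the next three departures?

Gaps: 16, 16, 16, 16, 16 hours — each event is 16 hours after the previous one.
2019-04-24 17:00 + 16 h = 2019-04-25 09:00.
2019-04-25 09:00 + 16 h = 2019-04-26 01:00.
2019-04-26 01:00 + 16 h = 2019-04-26 17:00.

2019-04-25 09:00, 2019-04-26 01:00, 2019-04-26 17:00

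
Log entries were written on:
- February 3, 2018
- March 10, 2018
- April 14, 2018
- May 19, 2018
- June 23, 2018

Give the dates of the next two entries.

Gaps between consecutive events: 35, 35, 35, 35 days — a constant 35-day interval.
June 23, 2018 + 35 days = July 28, 2018.
July 28, 2018 + 35 days = September 1, 2018.

July 28, 2018; September 1, 2018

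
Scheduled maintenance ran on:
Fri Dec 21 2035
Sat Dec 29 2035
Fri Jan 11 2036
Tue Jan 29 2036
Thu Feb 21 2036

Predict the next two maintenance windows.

Intervals are 8, 13, 18, 23 days — an arithmetic progression with common difference 5.
Next gap: 28 days. Thu Feb 21 2036 + 28 days = Thu Mar 20 2036.
Next gap: 33 days. Thu Mar 20 2036 + 33 days = Tue Apr 22 2036.

Thu Mar 20 2036, Tue Apr 22 2036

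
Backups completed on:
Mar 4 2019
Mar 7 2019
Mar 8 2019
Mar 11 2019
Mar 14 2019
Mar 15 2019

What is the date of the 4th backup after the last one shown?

Mar 25 2019

The gap pattern 3, 1, 3, 3, 1 repeats every 3 events.
These are the Mondays, Thursdays and Fridays of each week.
Next Monday: Mar 18 2019.
The following Thursday is Mar 21 2019.
The following Friday is Mar 22 2019.
The following Monday is Mar 25 2019.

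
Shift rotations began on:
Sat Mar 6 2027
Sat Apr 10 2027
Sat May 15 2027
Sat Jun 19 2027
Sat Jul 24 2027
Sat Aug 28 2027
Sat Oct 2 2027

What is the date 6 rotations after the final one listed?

Sat Apr 29 2028

The spacing is 35, 35, 35, 35, 35, 35 days — always 35 days.
Sat Oct 2 2027 + 35 days = Sat Nov 6 2027.
Sat Nov 6 2027 + 35 days = Sat Dec 11 2027.
Sat Dec 11 2027 + 35 days = Sat Jan 15 2028.
Sat Jan 15 2028 + 35 days = Sat Feb 19 2028.
Sat Feb 19 2028 + 35 days = Sat Mar 25 2028.
Sat Mar 25 2028 + 35 days = Sat Apr 29 2028.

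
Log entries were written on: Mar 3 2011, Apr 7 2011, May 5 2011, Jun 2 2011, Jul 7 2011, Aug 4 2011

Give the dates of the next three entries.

Gaps: 35, 28, 28, 35, 28 days — a mix of 28 and 35. Every date is a Thursday.
Each is the 1st Thursday of its month.
1st Thursday of September 2011: Sep 1 2011.
1st Thursday of October 2011: Oct 6 2011.
November 2011 — 1st Thursday is Nov 3 2011.

Sep 1 2011, Oct 6 2011, Nov 3 2011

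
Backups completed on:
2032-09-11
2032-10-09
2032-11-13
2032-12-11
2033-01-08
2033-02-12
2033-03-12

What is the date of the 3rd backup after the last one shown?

These are Saturdays at 28- or 35-day spacing (28, 35, 28, 28, 35, 28).
The pattern: 2nd Saturday of the month.
2nd Saturday of April 2033: 2033-04-09.
May 2033 — 2nd Saturday is 2033-05-14.
2nd Saturday of June 2033: 2033-06-11.

2033-06-11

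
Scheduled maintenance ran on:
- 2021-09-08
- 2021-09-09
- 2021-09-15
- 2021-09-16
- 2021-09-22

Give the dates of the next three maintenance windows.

Every event lands on a Wednesday or Thursday (gaps cycle 1, 6, 1, 6).
So the schedule is: every Wednesday and Thursday.
Next Thursday: 2021-09-23.
Next Wednesday: 2021-09-29.
Next Thursday: 2021-09-30.

2021-09-23, 2021-09-29, 2021-09-30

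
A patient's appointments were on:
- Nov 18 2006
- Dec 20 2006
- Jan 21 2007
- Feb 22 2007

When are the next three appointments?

Mar 26 2007, Apr 27 2007, May 29 2007

The spacing is 32, 32, 32 days — always 32 days.
Feb 22 2007 + 32 days = Mar 26 2007.
Mar 26 2007 + 32 days = Apr 27 2007.
Apr 27 2007 + 32 days = May 29 2007.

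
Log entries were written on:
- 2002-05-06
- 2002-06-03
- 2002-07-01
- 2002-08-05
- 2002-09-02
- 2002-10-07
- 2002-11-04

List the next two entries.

All dates are Mondays, 28, 28, 35, 28, 35, 28 days apart.
Specifically, the 1st Monday of each month.
1st Monday of December 2002: 2002-12-02.
January 2003 — 1st Monday is 2003-01-06.

2002-12-02, 2003-01-06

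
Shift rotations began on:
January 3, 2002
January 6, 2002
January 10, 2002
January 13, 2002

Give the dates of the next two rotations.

Every event lands on a Thursday or Sunday (gaps cycle 3, 4, 3).
So the schedule is: every Thursday and Sunday.
Next Thursday: January 17, 2002.
Next Sunday: January 20, 2002.

January 17, 2002; January 20, 2002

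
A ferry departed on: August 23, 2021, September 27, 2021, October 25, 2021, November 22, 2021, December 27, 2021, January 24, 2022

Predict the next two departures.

February 28, 2022; March 28, 2022

These are Mondays at 28- or 35-day spacing (35, 28, 28, 35, 28).
The pattern: 4th Monday of the month.
4th Monday of February 2022: February 28, 2022.
March 2022 — 4th Monday is March 28, 2022.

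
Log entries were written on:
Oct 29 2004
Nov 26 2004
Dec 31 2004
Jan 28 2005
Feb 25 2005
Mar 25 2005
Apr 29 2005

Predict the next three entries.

May 27 2005, Jun 24 2005, Jul 29 2005

Every date is a Friday; gaps 28, 35, 28, 28, 28, 35 days.
Each is the last Friday of its month (at least one falls on the 29th or later, ruling out '4th Friday').
Last Friday of May 2005: May 27 2005.
Last Friday of June 2005: Jun 24 2005.
July 2005 ends with Friday Jul 29 2005.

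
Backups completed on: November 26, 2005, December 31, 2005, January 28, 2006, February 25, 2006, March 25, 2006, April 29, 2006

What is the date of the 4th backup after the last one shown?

August 26, 2006

Every date is a Saturday; gaps 35, 28, 28, 28, 35 days.
Each is the last Saturday of its month (at least one falls on the 29th or later, ruling out '4th Saturday').
May 2006 ends with Saturday May 27, 2006.
Last Saturday of June 2006: June 24, 2006.
Last Saturday of July 2006: July 29, 2006.
August 2006 ends with Saturday August 26, 2006.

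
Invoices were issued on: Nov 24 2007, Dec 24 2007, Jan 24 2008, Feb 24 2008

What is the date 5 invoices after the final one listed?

Each date is the 24th; the gaps (30, 31, 31) track the month lengths.
The rule is the 24th of each month.
Next: March 2008 → Mar 24 2008.
Next: April 2008 → Apr 24 2008.
May 2008: May 24 2008.
Next: June 2008 → Jun 24 2008.
Next: July 2008 → Jul 24 2008.

Jul 24 2008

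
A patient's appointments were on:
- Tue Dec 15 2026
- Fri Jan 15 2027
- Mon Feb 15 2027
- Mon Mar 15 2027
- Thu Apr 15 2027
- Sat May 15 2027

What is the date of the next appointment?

The day-of-month is always 15 (31, 31, 28, 31, 30 days between events).
So this recurs on the 15th of each month.
Next: June 2027 → Tue Jun 15 2027.

Tue Jun 15 2027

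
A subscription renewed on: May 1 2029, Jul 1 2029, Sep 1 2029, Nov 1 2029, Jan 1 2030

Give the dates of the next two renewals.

Mar 1 2030, May 1 2030

The day-of-month is always 1 (61, 62, 61, 61 days between events).
So this recurs on the 1st of every 2 months.
March 2030: Mar 1 2030.
May 2030: May 1 2030.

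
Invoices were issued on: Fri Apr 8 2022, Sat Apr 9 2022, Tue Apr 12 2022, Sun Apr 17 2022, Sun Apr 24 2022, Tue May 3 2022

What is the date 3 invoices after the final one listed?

Intervals are 1, 3, 5, 7, 9 days — an arithmetic progression with common difference 2.
Next gap: 11 days. Tue May 3 2022 + 11 days = Sat May 14 2022.
Next gap: 13 days. Sat May 14 2022 + 13 days = Fri May 27 2022.
Next gap: 15 days. Fri May 27 2022 + 15 days = Sat Jun 11 2022.

Sat Jun 11 2022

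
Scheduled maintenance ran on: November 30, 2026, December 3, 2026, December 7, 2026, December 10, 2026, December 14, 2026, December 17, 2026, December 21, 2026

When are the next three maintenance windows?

December 24, 2026; December 28, 2026; December 31, 2026

Every event lands on a Monday or Thursday (gaps cycle 3, 4, 3, 4, 3, 4).
So the schedule is: every Monday and Thursday.
Next Thursday: December 24, 2026.
Next Monday: December 28, 2026.
Next Thursday: December 31, 2026.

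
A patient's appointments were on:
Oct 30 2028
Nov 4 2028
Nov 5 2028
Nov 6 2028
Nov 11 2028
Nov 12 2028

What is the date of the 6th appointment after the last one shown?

The gap pattern 5, 1, 1, 5, 1 repeats every 3 events.
These are the Mondays, Saturdays and Sundays of each week.
Next Monday: Nov 13 2028.
Next Saturday: Nov 18 2028.
The following Sunday is Nov 19 2028.
Next Monday: Nov 20 2028.
The following Saturday is Nov 25 2028.
Next Sunday: Nov 26 2028.

Nov 26 2028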